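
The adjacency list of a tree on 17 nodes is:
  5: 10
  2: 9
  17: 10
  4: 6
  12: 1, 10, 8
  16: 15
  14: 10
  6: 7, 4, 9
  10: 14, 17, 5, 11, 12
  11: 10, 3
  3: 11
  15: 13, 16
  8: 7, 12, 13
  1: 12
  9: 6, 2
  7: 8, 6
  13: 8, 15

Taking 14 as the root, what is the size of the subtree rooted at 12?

11

12's subtree: {12, 8, 1, 7, 13, 6, 15, 9, 4, 16, 2}, size 11.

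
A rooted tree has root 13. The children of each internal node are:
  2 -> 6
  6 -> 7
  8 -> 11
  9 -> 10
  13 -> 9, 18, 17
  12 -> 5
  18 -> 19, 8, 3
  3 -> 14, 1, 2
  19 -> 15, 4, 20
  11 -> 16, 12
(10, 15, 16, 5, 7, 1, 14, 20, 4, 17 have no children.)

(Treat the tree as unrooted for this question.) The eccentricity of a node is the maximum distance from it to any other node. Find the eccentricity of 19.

Distances from 19 peak at 5, attained at 7 (5 also at distance 5).
19-18-3-2-6-7

5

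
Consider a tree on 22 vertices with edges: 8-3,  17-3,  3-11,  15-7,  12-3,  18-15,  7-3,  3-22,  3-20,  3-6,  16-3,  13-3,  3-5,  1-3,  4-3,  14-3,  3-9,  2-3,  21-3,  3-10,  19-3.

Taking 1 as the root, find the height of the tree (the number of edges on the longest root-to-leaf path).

4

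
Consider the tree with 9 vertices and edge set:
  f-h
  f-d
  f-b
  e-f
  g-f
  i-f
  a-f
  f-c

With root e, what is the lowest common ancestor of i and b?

i's ancestor chain is i, f, e and b's is b, f, e; they first meet at f.

f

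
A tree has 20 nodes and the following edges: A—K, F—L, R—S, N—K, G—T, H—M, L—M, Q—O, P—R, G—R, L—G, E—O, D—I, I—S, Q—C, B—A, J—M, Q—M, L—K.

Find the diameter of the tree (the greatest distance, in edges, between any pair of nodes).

A longest path is D – I – S – R – G – L – M – Q – O – E, with 9 edges.

9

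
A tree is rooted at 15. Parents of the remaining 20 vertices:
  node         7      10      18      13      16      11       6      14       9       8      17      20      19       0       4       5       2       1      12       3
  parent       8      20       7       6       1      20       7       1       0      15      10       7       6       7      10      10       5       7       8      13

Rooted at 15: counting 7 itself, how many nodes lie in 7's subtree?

Descendants of 7 (including itself): 7, 6, 20, 0, 1, 18, 13, 19, 10, 11, 9, 16, 14, 3, 17, 4, 5, 2. That's 18.

18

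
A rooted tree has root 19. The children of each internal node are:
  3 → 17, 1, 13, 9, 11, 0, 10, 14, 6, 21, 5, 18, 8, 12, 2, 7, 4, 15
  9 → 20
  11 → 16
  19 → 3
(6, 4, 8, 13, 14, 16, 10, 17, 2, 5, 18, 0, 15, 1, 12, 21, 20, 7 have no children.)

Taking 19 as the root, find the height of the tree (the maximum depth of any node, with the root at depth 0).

20 sits deepest: 19 – 3 – 9 – 20 — 3 edges from the root.

3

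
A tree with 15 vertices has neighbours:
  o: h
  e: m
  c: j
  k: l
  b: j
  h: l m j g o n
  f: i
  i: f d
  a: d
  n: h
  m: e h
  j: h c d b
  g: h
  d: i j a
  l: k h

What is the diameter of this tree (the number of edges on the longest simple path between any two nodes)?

Starting from k, a farthest node is f at distance 6.
One longest path: k – l – h – j – d – i – f.
So the diameter is 6.

6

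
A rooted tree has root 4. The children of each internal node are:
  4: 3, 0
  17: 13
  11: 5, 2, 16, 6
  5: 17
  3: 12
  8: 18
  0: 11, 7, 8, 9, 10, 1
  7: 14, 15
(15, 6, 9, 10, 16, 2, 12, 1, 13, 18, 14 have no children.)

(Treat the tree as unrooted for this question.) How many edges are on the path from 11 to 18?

3

11 – 0 – 8 – 18: 3 edges.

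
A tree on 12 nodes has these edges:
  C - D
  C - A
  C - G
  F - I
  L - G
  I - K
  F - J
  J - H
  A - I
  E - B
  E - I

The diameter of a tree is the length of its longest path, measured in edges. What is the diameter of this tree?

7

A longest path is L - G - C - A - I - F - J - H, with 7 edges.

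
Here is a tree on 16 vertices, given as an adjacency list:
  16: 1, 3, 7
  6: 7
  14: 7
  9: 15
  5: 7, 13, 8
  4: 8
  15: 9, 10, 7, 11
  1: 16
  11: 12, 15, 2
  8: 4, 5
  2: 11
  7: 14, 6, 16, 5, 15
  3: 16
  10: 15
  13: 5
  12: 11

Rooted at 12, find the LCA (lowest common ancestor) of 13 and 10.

15

Path 13→root: 13 5 7 15 11 12; path 10→root: 10 15 11 12.
First common node: 15.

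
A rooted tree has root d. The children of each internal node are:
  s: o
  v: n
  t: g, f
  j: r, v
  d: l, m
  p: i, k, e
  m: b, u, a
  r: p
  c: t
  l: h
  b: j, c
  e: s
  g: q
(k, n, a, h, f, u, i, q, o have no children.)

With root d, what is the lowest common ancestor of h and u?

d

Path h→root: h l d; path u→root: u m d.
First common node: d.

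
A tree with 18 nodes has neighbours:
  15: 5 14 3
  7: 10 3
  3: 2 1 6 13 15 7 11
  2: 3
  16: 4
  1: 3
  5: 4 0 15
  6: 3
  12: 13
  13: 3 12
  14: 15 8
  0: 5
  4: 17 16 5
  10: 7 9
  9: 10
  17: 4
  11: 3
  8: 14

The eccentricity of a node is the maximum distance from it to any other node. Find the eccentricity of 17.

7

A farthest node from 17 is 9.
The path 17 – 4 – 5 – 15 – 3 – 7 – 10 – 9 has 7 edges.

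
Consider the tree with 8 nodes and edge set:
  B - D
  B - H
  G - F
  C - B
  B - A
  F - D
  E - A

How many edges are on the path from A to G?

4

A – B – D – F – G: 4 edges.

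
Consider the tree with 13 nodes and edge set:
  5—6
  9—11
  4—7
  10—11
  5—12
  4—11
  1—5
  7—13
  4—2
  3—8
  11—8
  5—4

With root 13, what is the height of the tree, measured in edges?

5

3 sits deepest: 13-7-4-11-8-3 — 5 edges from the root.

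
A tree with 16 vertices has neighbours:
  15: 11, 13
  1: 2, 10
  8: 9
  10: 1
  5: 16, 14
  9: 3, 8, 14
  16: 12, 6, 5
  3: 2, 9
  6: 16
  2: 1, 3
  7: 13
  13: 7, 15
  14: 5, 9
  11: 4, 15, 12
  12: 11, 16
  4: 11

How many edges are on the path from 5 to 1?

5–14–9–3–2–1: 5 edges.

5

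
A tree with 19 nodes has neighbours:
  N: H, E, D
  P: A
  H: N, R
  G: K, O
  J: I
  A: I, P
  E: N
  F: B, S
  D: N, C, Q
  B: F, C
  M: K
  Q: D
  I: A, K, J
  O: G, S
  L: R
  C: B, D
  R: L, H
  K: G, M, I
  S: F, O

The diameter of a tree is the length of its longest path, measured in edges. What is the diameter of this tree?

A longest path is L–R–H–N–D–C–B–F–S–O–G–K–I–A–P, with 14 edges.

14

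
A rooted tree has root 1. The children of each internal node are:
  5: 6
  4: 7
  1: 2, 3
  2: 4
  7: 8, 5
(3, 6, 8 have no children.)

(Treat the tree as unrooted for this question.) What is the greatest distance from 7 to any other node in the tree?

A farthest node from 7 is 3.
The path 7 – 4 – 2 – 1 – 3 has 4 edges.

4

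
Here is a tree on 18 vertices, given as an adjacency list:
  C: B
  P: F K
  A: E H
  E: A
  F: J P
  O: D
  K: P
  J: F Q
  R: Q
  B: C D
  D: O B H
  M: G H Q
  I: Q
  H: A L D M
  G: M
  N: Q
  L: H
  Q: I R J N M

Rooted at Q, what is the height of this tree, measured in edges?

5

A deepest node is C, reached by Q – M – H – D – B – C.
That path has 5 edges, so the height is 5.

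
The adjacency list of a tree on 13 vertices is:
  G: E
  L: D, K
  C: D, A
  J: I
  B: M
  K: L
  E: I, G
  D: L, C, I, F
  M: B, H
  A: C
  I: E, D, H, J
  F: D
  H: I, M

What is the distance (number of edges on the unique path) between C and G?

4

Walking from C: C - D - I - E - G. Length 4.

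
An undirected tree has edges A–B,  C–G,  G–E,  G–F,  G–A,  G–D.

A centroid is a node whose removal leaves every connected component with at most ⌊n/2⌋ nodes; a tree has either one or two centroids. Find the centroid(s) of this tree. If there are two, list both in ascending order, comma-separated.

G

If G is removed the pieces have sizes 2, 1, 1, 1, 1, all ≤ ⌊7/2⌋ = 3.
Every other node leaves some component of size > 3, so the centroid is unique.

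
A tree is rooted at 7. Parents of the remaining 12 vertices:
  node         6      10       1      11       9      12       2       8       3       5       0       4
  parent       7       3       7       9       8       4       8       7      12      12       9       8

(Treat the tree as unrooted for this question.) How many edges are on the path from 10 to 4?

10 – 3 – 12 – 4: 3 edges.

3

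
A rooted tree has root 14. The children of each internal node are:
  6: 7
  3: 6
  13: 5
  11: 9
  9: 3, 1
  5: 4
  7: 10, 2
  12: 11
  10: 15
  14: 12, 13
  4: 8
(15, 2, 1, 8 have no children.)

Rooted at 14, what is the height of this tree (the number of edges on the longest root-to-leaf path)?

The longest root-to-leaf path is 14 – 12 – 11 – 9 – 3 – 6 – 7 – 10 – 15 (8 edges).

8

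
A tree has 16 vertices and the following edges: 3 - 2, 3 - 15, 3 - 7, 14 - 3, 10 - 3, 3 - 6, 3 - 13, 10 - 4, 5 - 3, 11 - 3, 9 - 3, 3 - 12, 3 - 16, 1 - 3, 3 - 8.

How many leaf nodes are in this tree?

14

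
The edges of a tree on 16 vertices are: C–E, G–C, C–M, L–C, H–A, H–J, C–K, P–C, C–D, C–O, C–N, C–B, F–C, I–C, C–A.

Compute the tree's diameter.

4

BFS from J reaches K last, at distance 4; BFS from K confirms no node is farther.
Path: J - H - A - C - K.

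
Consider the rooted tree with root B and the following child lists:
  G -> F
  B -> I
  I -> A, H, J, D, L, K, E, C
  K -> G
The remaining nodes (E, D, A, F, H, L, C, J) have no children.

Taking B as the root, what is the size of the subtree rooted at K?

Descendants of K (including itself): K, G, F. That's 3.

3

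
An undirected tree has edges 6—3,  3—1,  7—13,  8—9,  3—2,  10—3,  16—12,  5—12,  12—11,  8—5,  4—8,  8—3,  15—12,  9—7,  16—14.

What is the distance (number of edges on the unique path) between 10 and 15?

Walking from 10: 10 – 3 – 8 – 5 – 12 – 15. Length 5.

5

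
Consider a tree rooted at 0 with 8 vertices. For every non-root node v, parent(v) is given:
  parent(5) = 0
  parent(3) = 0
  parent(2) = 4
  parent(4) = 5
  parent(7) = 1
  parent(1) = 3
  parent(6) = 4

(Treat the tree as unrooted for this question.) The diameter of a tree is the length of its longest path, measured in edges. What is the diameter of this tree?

6

BFS from 6 reaches 7 last, at distance 6; BFS from 7 confirms no node is farther.
Path: 6–4–5–0–3–1–7.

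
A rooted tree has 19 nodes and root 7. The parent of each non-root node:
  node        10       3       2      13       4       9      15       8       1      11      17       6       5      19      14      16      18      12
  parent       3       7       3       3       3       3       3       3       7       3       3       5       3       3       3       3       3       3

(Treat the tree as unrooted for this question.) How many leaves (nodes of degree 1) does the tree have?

16

Degree-1 nodes: 1, 2, 4, 6, 8, 9, 10, 11, 12, 13, 14, 15, 16, 17, 18, 19 — 16 of them.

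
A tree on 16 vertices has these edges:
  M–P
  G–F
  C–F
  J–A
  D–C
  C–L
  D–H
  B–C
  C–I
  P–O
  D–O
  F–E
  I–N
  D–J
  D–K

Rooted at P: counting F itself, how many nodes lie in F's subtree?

3

Descendants of F (including itself): F, E, G. That's 3.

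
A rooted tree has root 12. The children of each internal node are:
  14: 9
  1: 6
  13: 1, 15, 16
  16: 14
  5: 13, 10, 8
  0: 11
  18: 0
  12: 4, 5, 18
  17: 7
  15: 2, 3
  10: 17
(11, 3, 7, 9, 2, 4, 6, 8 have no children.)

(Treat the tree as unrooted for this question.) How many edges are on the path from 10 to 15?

3

Walking from 10: 10 - 5 - 13 - 15. Length 3.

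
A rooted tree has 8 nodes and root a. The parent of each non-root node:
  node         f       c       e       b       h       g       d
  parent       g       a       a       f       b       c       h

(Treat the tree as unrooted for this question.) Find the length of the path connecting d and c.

5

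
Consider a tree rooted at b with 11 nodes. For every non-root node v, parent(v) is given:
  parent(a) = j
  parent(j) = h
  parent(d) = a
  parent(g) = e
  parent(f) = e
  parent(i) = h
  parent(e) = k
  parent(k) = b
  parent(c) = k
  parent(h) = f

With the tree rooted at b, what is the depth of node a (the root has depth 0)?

6

Climbing from a to the root: a – j – h – f – e – k – b. That's 6 steps.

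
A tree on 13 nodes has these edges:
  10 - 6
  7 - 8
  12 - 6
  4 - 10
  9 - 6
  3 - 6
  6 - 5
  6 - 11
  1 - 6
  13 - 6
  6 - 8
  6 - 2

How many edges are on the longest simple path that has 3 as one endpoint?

A farthest node from 3 is 4 (7 also at distance 3).
The path 3–6–10–4 has 3 edges.

3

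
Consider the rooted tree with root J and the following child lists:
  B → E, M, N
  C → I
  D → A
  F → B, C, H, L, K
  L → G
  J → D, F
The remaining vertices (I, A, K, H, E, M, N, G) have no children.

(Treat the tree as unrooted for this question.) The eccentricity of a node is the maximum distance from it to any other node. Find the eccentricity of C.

A farthest node from C is A.
The path C–F–J–D–A has 4 edges.

4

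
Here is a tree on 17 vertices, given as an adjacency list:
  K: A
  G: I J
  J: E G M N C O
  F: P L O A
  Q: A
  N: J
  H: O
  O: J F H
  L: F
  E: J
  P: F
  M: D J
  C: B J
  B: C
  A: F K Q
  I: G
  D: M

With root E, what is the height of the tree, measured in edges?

K sits deepest: E → J → O → F → A → K — 5 edges from the root.

5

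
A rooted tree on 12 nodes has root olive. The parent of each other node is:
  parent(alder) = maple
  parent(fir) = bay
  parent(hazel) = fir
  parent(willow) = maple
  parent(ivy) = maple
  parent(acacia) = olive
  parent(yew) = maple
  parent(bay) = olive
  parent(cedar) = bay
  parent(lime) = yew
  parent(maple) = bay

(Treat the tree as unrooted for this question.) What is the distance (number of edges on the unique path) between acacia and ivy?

4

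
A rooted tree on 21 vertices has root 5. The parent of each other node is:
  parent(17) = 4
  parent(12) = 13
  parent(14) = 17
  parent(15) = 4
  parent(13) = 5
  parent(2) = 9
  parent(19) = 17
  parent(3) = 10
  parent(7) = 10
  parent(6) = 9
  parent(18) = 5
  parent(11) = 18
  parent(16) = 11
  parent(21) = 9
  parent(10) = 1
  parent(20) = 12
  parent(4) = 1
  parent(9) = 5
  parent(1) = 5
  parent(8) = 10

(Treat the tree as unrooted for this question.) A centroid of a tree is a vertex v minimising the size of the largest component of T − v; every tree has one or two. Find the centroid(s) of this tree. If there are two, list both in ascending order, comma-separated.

5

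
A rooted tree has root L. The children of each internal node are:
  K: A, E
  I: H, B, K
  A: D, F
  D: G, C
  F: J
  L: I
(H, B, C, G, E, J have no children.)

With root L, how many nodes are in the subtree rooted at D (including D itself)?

D's subtree: {D, C, G}, size 3.

3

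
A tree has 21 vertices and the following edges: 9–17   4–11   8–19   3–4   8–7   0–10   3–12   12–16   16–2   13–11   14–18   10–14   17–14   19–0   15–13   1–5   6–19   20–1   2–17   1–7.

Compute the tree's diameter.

16

Starting from 15, a farthest node is 20 at distance 16.
One longest path: 15-13-11-4-3-12-16-2-17-14-10-0-19-8-7-1-20.
So the diameter is 16.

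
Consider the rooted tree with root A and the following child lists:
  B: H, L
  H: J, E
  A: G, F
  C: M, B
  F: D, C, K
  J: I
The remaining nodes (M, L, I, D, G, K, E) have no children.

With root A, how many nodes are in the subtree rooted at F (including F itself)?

11

Descendants of F (including itself): F, C, D, K, B, M, L, H, J, E, I. That's 11.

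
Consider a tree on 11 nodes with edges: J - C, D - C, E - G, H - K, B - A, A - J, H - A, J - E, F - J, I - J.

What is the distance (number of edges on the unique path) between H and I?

Walking from H: H–A–J–I. Length 3.

3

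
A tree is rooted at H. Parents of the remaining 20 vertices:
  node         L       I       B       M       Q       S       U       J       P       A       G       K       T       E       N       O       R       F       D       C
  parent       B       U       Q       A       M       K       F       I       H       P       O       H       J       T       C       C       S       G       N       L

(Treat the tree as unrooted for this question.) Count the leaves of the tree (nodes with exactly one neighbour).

Exactly 3 nodes have a single neighbour: D, E, R.

3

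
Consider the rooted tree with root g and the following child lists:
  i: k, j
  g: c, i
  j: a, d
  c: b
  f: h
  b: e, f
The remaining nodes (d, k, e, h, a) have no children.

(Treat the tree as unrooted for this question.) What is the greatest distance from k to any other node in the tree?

6

A farthest node from k is h.
The path k–i–g–c–b–f–h has 6 edges.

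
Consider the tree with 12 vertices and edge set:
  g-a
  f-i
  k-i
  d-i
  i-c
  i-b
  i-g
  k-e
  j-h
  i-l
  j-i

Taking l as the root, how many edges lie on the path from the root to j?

Climbing from j to the root: j – i – l. That's 2 steps.

2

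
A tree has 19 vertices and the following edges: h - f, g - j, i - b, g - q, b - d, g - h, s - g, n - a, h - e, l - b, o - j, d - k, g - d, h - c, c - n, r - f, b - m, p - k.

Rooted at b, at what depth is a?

b–d–g–h–c–n–a — 6 edges.

6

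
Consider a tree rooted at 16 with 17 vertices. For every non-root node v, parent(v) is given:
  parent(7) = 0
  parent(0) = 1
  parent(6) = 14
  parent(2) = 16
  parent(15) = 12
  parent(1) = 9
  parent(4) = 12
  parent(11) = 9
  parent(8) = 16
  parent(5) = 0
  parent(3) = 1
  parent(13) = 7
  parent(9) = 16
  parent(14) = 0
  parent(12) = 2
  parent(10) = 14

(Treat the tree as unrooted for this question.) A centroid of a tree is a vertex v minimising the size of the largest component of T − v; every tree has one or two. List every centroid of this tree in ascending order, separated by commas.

1

Delete 1: the remaining components have sizes 8, 7, 1. Max 8 ≤ 8, so 1 is a centroid.
No neighbour of 1 does as well, so 1 is the unique centroid.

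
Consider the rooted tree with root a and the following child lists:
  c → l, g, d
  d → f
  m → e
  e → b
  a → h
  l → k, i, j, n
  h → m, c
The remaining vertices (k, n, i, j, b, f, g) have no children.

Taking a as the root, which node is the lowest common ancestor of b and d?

Ancestors of b (toward the root): b, e, m, h, a.
Ancestors of d: d, c, h, a.
The deepest node appearing in both lists is h.

h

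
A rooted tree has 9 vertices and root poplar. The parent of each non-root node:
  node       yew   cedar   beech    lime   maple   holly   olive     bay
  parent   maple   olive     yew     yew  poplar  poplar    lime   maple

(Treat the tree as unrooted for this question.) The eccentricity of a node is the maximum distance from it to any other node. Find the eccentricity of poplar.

The node farthest from poplar is cedar, via poplar-maple-yew-lime-olive-cedar — 5 edges.

5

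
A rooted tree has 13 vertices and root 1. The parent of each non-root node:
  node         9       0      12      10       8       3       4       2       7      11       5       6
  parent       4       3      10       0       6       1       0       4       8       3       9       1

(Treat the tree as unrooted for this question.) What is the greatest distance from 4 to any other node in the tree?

The node farthest from 4 is 7, via 4–0–3–1–6–8–7 — 6 edges.

6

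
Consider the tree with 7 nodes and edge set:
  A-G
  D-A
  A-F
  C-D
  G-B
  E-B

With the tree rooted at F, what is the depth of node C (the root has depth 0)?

3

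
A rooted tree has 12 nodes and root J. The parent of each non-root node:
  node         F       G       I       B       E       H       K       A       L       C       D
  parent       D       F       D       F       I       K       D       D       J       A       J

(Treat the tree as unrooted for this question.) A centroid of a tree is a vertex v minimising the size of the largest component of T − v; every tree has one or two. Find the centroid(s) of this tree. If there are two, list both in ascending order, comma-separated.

D

Delete D: the remaining components have sizes 3, 2, 2, 2, 2. Max 3 ≤ 6, so D is a centroid.
Every other node leaves some component of size > 6, so the centroid is unique.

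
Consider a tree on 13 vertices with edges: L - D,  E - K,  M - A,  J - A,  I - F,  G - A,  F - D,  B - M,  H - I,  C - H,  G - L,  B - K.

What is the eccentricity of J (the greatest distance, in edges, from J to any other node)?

Distances from J peak at 8, attained at C.
J – A – G – L – D – F – I – H – C

8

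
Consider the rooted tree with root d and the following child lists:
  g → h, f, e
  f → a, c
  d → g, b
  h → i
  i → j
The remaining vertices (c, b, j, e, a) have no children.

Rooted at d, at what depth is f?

2

Path from d to f: d–g–f, which has 2 edges.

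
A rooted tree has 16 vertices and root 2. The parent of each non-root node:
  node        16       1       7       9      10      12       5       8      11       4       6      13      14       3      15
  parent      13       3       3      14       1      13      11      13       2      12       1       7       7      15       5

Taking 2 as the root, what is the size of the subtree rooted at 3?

12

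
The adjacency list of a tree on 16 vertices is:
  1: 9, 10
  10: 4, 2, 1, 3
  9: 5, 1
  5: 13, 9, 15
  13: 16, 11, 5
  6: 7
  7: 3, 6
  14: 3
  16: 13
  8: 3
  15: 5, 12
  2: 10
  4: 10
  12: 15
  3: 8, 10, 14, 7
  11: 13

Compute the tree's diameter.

8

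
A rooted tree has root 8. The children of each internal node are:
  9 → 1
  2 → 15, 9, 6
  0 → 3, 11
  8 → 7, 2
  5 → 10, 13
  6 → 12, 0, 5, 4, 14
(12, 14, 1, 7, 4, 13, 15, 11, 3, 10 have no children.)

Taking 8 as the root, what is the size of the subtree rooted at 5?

3

The subtree rooted at 5 contains: 5, 10, 13 — 3 nodes.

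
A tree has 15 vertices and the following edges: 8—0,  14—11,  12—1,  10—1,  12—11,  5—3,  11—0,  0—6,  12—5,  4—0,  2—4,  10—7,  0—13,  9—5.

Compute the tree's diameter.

Starting from 7, a farthest node is 2 at distance 7.
One longest path: 7 - 10 - 1 - 12 - 11 - 0 - 4 - 2.
So the diameter is 7.

7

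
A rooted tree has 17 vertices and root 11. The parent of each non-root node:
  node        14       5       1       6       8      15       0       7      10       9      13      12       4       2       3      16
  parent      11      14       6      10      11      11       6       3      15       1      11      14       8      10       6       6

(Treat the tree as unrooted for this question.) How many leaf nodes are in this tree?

Exactly 9 nodes have a single neighbour: 0, 2, 4, 5, 7, 9, 12, 13, 16.

9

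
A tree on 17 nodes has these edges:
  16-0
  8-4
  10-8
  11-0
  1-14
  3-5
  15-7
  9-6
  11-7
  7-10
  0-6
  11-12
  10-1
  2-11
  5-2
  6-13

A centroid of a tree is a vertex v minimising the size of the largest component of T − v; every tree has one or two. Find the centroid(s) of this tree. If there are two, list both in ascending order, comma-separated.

11

Delete 11: the remaining components have sizes 7, 5, 3, 1. Max 7 ≤ 8, so 11 is a centroid.
Every other node leaves some component of size > 8, so the centroid is unique.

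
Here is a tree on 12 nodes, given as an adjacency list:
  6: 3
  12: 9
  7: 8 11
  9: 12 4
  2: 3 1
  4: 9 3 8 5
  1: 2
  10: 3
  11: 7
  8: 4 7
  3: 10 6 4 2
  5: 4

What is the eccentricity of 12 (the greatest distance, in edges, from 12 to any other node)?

5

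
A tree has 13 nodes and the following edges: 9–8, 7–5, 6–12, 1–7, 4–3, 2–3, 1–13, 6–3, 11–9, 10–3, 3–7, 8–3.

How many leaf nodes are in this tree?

7

Degree-1 nodes: 2, 4, 5, 10, 11, 12, 13 — 7 of them.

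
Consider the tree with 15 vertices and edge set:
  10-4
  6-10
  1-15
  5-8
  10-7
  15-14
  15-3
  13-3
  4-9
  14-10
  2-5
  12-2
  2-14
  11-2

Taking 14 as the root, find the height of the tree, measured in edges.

3

The longest root-to-leaf path is 14-2-5-8 (3 edges).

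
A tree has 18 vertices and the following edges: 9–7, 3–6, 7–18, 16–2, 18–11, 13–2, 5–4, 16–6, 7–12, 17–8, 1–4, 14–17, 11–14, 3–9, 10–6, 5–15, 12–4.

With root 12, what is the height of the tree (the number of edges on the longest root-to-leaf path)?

7

13 sits deepest: 12 – 7 – 9 – 3 – 6 – 16 – 2 – 13 — 7 edges from the root.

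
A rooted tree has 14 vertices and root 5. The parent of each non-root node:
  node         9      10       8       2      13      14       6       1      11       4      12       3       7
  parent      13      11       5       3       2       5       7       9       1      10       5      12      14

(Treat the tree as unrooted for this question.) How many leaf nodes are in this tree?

The leaves are 4, 6, 8.
That is 3 leaves.

3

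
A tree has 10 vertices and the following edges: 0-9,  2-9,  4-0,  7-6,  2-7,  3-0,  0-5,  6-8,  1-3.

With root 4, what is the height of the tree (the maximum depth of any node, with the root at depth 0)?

6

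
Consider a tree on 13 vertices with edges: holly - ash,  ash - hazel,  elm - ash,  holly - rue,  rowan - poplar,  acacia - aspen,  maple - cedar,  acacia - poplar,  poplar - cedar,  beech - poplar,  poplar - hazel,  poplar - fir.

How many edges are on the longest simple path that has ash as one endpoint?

A farthest node from ash is maple (aspen also at distance 4).
The path ash – hazel – poplar – cedar – maple has 4 edges.

4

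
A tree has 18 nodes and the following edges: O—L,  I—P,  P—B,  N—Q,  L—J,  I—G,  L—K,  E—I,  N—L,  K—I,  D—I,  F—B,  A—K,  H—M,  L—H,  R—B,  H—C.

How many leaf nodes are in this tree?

The leaves are A, C, D, E, F, G, J, M, O, Q, R.
That is 11 leaves.

11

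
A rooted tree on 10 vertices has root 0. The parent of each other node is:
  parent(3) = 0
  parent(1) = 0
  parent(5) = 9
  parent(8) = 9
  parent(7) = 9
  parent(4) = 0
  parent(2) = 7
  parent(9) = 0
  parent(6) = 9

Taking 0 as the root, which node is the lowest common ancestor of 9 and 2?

Ancestors of 9 (toward the root): 9, 0.
Ancestors of 2: 2, 7, 9, 0.
The deepest node appearing in both lists is 9.

9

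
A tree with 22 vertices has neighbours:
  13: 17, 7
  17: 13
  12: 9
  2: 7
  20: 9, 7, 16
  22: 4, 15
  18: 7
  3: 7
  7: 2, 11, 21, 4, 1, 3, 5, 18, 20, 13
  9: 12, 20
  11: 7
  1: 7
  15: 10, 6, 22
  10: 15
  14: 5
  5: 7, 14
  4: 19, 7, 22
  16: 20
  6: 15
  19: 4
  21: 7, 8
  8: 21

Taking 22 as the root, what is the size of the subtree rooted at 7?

Descendants of 7 (including itself): 7, 21, 13, 11, 3, 5, 2, 20, 18, 1, 8, 17, 14, 9, 16, 12. That's 16.

16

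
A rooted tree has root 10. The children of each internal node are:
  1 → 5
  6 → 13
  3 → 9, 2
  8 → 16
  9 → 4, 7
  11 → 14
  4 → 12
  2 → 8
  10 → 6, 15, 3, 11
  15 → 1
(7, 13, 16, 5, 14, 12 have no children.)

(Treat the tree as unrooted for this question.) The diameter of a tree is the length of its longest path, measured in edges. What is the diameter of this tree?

7

A longest path is 5 – 1 – 15 – 10 – 3 – 2 – 8 – 16, with 7 edges.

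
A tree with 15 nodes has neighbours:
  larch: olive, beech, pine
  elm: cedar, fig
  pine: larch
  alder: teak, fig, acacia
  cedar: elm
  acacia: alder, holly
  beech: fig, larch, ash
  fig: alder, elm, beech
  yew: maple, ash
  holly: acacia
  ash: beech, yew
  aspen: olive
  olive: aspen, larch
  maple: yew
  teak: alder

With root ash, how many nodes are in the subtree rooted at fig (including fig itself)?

7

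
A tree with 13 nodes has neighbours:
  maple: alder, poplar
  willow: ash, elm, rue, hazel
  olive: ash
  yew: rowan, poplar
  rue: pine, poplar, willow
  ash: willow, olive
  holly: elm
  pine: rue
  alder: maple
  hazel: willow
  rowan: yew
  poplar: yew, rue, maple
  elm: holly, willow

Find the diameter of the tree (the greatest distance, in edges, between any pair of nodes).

A longest path is alder - maple - poplar - rue - willow - elm - holly, with 6 edges.

6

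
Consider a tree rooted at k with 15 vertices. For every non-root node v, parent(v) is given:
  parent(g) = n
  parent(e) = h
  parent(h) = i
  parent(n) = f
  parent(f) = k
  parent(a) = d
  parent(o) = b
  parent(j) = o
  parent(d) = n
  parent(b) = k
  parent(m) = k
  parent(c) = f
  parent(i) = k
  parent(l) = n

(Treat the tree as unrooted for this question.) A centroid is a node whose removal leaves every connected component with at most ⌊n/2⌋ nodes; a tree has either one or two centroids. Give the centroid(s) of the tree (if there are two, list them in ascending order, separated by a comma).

If k is removed the pieces have sizes 7, 3, 3, 1, all ≤ ⌊15/2⌋ = 7.
No neighbour of k does as well, so k is the unique centroid.

k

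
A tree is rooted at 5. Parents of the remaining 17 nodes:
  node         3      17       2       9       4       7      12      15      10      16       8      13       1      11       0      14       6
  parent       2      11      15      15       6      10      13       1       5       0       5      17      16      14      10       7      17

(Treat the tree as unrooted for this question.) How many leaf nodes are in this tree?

5

Exactly 5 nodes have a single neighbour: 3, 4, 8, 9, 12.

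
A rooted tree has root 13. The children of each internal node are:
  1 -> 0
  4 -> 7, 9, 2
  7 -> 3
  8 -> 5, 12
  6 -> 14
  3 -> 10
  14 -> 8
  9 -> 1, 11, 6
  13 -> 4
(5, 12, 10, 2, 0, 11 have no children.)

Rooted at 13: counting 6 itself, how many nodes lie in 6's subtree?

5

The subtree rooted at 6 contains: 6, 14, 8, 12, 5 — 5 nodes.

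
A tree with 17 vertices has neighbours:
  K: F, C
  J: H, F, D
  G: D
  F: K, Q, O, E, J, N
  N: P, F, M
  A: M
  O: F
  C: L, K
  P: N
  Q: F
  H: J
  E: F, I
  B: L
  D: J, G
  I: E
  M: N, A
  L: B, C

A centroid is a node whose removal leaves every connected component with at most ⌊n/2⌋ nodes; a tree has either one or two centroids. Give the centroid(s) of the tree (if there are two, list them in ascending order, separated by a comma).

F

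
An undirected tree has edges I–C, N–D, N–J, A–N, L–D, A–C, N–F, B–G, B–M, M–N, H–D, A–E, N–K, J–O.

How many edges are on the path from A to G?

Walking from A: A – N – M – B – G. Length 4.

4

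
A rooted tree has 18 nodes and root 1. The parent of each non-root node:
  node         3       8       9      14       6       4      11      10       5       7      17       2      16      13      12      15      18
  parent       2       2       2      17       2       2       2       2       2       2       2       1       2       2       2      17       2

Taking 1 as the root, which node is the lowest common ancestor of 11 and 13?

2

Path 11→root: 11 2 1; path 13→root: 13 2 1.
First common node: 2.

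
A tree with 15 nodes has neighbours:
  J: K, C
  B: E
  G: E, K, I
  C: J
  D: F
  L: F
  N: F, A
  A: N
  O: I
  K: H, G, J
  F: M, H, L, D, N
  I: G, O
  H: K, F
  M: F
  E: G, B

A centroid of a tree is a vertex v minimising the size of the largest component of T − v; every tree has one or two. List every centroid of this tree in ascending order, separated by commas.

K

If K is removed the pieces have sizes 7, 5, 2, all ≤ ⌊15/2⌋ = 7.
Every other node leaves some component of size > 7, so the centroid is unique.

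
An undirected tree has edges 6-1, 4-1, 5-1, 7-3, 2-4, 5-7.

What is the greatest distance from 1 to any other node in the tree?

3

Distances from 1 peak at 3, attained at 3.
1 – 5 – 7 – 3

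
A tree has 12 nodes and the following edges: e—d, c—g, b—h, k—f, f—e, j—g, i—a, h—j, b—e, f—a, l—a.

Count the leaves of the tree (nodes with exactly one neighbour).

5

Exactly 5 nodes have a single neighbour: c, d, i, k, l.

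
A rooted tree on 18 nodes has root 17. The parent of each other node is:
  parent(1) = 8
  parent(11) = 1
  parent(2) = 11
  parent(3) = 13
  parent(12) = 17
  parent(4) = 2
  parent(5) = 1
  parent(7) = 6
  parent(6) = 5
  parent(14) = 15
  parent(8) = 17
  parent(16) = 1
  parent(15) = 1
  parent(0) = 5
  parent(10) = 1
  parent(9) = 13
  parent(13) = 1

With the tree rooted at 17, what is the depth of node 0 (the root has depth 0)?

4

Climbing from 0 to the root: 0–5–1–8–17. That's 4 steps.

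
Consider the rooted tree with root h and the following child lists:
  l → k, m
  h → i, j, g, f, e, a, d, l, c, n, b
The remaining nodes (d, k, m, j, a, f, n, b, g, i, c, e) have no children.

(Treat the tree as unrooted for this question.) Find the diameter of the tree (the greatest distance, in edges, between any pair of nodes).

3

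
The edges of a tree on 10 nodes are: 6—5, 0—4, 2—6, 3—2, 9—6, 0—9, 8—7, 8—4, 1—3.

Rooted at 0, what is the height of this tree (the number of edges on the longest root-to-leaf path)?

The longest root-to-leaf path is 0 – 9 – 6 – 2 – 3 – 1 (5 edges).

5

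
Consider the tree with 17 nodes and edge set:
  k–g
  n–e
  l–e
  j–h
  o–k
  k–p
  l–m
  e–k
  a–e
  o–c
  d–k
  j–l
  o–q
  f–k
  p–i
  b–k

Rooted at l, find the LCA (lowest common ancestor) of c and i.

c's ancestor chain is c, o, k, e, l and i's is i, p, k, e, l; they first meet at k.

k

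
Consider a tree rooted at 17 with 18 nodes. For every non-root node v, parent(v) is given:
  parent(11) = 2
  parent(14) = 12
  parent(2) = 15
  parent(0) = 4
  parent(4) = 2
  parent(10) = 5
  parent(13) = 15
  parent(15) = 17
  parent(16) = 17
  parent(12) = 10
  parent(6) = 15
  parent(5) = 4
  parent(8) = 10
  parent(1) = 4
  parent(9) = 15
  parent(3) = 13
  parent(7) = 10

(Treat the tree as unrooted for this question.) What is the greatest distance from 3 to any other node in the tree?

Distances from 3 peak at 8, attained at 14.
3–13–15–2–4–5–10–12–14

8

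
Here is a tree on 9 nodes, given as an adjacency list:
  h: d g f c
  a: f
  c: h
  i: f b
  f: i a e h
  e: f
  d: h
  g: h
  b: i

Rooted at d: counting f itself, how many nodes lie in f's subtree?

5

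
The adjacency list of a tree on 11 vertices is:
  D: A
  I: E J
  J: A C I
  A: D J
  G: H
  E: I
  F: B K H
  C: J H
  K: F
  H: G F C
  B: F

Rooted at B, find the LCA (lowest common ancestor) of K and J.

F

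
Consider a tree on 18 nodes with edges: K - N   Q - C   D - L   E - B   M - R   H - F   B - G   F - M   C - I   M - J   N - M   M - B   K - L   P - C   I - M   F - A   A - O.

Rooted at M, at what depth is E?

2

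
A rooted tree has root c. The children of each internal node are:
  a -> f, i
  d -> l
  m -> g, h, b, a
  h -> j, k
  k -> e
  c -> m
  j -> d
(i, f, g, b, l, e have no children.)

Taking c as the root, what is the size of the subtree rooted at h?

h's subtree: {h, k, j, e, d, l}, size 6.

6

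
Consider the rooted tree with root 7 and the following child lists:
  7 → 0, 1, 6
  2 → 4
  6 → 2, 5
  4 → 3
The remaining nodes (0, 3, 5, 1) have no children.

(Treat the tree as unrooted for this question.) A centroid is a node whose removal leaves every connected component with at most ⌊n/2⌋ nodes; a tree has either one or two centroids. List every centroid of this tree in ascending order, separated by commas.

Delete 6: the remaining components have sizes 3, 3, 1. Max 3 ≤ 4, so 6 is a centroid.
Every other node leaves some component of size > 4, so the centroid is unique.

6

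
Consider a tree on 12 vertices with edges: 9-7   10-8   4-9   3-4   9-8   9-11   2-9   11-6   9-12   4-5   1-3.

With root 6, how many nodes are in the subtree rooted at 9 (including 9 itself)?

10

Descendants of 9 (including itself): 9, 4, 7, 8, 12, 2, 3, 5, 10, 1. That's 10.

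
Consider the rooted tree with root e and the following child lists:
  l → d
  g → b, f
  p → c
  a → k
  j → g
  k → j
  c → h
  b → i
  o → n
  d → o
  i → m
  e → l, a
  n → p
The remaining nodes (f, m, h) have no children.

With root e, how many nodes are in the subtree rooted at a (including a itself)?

8

Descendants of a (including itself): a, k, j, g, b, f, i, m. That's 8.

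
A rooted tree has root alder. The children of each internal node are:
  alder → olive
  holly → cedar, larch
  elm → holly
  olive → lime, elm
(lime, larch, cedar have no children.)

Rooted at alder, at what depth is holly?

Path from alder to holly: alder–olive–elm–holly, which has 3 edges.

3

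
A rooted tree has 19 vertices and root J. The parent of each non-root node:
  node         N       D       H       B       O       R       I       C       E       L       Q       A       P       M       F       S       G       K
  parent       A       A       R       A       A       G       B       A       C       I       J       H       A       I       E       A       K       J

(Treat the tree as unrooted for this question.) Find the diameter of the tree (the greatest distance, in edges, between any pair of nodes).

9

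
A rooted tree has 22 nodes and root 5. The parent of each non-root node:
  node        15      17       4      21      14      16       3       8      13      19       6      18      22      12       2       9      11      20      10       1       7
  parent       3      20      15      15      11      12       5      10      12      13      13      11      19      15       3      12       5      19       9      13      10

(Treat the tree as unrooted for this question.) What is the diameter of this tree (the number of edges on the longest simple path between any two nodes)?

9

BFS from 18 reaches 17 last, at distance 9; BFS from 17 confirms no node is farther.
Path: 18-11-5-3-15-12-13-19-20-17.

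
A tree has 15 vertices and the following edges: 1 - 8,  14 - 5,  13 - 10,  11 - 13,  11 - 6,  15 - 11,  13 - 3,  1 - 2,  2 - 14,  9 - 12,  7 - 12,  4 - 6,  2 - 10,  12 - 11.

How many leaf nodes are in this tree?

7

Degree-1 nodes: 3, 4, 5, 7, 8, 9, 15 — 7 of them.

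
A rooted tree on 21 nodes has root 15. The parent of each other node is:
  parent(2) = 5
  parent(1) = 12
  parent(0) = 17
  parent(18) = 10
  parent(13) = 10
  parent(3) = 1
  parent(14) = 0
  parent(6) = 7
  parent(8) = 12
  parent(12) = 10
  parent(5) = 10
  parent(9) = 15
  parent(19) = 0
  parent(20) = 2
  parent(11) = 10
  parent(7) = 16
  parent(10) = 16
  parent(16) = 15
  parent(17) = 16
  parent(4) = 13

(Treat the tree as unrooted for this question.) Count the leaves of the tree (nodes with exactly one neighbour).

The leaves are 3, 4, 6, 8, 9, 11, 14, 18, 19, 20.
That is 10 leaves.

10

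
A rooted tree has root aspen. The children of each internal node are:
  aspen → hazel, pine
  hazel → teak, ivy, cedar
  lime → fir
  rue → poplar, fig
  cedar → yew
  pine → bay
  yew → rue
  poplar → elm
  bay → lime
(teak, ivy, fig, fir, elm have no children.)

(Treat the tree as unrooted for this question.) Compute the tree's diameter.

10

Starting from elm, a farthest node is fir at distance 10.
One longest path: elm–poplar–rue–yew–cedar–hazel–aspen–pine–bay–lime–fir.
So the diameter is 10.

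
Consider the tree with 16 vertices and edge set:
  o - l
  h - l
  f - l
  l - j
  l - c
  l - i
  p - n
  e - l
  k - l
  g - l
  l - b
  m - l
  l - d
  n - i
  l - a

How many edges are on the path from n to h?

3

Walking from n: n – i – l – h. Length 3.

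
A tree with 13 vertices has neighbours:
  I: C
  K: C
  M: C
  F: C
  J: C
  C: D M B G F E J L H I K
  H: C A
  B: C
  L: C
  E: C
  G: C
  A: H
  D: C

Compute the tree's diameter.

A longest path is A - H - C - M, with 3 edges.

3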